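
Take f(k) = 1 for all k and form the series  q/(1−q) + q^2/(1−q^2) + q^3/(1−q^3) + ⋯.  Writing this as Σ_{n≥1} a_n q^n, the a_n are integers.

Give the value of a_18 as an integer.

d|18:{18,9,6,3,2,1}  Σf=1+1+1+1+1+1=6

a_18 = 6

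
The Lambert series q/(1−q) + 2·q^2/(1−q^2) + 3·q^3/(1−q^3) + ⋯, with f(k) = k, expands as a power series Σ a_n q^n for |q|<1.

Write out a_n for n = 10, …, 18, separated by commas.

d|10:{10,5,2,1}  Σf=10+5+2+1=18
q^11  k|11↦f(k): 11:11 1:1  a_11=12
n=12: 1·12 2·6 3·4 4·3 6·2 12·1  f→[1+2+3+4+6+12]=28
q^13  k|13↦f(k): 1:1 13:13  a_13=14
n=14: 1·14 2·7 7·2 14·1  f→[1+2+7+14]=24
q^15  k|15↦f(k): 1:1 3:3 5:5 15:15  a_15=24
n=16: 16·1 8·2 4·4 2·8 1·16  f→[16+8+4+2+1]=31
q^17  k|17↦f(k): 1:1 17:17  a_17=18
n=18: 18·1 9·2 6·3 3·6 2·9 1·18  f→[18+9+6+3+2+1]=39

18, 12, 28, 14, 24, 24, 31, 18, 39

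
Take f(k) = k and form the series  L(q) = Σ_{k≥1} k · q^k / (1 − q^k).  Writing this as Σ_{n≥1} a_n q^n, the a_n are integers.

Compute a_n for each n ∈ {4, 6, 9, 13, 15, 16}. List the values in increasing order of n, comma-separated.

n=4: 4·1 2·2 1·4  f→[4+2+1]=7
[q^6] f(1)=1,f(2)=2,f(3)=3,f(6)=6 ⇒ 12
[q^9] f(1)=1,f(3)=3,f(9)=9 ⇒ 13
q^13  k|13↦f(k): 13:13 1:1  a_13=14
n=15: 15·1 5·3 3·5 1·15  f→[15+5+3+1]=24
n=16: 16·1 8·2 4·4 2·8 1·16  f→[16+8+4+2+1]=31

7, 12, 13, 14, 24, 31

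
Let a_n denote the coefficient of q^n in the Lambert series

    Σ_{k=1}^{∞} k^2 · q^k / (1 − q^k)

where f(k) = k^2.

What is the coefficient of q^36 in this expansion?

a_36 = 1911

[q^36] f(1)=1,f(2)=4,f(3)=9,f(4)=16,f(6)=36,f(9)=81,f(12)=144,f(18)=324,f(36)=1296 ⇒ 1911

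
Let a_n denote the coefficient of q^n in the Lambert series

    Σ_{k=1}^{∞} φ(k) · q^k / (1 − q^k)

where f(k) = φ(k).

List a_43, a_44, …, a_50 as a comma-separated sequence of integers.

[q^43] φ(43)=42,φ(1)=1 ⇒ 43
d|44:{44,22,11,4,2,1}  Σφ=20+10+10+2+1+1=44
q^45  k|45↦φ(k): 45:24 15:8 9:6 5:4 3:2 1:1  a_45=45
q^46  k|46↦φ(k): 46:22 23:22 2:1 1:1  a_46=46
d|47:{47,1}  Σφ=46+1=47
q^48  k|48↦φ(k): 48:16 24:8 16:8 12:4 8:4 6:2 4:2 3:2 2:1 1:1  a_48=48
[q^49] φ(49)=42,φ(7)=6,φ(1)=1 ⇒ 49
q^50  k|50↦φ(k): 1:1 2:1 5:4 10:4 25:20 50:20  a_50=50

43, 44, 45, 46, 47, 48, 49, 50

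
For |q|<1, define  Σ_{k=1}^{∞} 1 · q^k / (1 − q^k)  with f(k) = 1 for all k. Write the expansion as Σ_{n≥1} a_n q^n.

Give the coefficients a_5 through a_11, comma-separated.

2, 4, 2, 4, 3, 4, 2

q^5  k|5↦f(k): 1:1 5:1  a_5=2
n=6: 6·1 3·2 2·3 1·6  f→[1+1+1+1]=4
d|7:{7,1}  Σf=1+1=2
n=8: 8·1 4·2 2·4 1·8  f→[1+1+1+1]=4
q^9  k|9↦f(k): 1:1 3:1 9:1  a_9=3
d|10:{10,5,2,1}  Σf=1+1+1+1=4
n=11: 1·11 11·1  f→[1+1]=2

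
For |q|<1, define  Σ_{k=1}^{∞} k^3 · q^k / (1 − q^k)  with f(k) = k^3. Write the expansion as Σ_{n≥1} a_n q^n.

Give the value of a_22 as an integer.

n=22: 1·22 2·11 11·2 22·1  f→[1+8+1331+10648]=11988

a_22 = 11988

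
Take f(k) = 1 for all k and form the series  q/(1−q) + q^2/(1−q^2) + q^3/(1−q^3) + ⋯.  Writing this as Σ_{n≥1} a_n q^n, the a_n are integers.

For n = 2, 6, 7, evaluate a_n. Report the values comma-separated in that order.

n=2: 2·1 1·2  f→[1+1]=2
[q^6] f(6)=1,f(3)=1,f(2)=1,f(1)=1 ⇒ 4
q^7  k|7↦f(k): 1:1 7:1  a_7=2

2, 4, 2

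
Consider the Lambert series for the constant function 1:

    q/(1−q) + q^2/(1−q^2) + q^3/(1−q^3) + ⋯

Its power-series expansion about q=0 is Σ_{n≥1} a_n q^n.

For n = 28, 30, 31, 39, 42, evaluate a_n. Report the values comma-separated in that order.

6, 8, 2, 4, 8

n=28: 1·28 2·14 4·7 7·4 14·2 28·1  f→[1+1+1+1+1+1]=6
d|30:{30,15,10,6,5,3,2,1}  Σf=1+1+1+1+1+1+1+1=8
d|31:{1,31}  Σf=1+1=2
[q^39] f(1)=1,f(3)=1,f(13)=1,f(39)=1 ⇒ 4
[q^42] f(1)=1,f(2)=1,f(3)=1,f(6)=1,f(7)=1,f(14)=1,f(21)=1,f(42)=1 ⇒ 8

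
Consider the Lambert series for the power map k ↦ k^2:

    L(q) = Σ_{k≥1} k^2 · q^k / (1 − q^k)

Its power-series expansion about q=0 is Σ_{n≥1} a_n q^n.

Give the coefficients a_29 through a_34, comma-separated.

n=29: 29·1 1·29  f→[841+1]=842
q^30  k|30↦f(k): 30:900 15:225 10:100 6:36 5:25 3:9 2:4 1:1  a_30=1300
n=31: 31·1 1·31  f→[961+1]=962
n=32: 32·1 16·2 8·4 4·8 2·16 1·32  f→[1024+256+64+16+4+1]=1365
n=33: 1·33 3·11 11·3 33·1  f→[1+9+121+1089]=1220
n=34: 1·34 2·17 17·2 34·1  f→[1+4+289+1156]=1450

842, 1300, 962, 1365, 1220, 1450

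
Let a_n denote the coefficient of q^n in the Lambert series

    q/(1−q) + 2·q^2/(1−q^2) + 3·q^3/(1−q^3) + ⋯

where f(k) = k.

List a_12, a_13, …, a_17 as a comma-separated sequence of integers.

28, 14, 24, 24, 31, 18

q^12  k|12↦f(k): 12:12 6:6 4:4 3:3 2:2 1:1  a_12=28
n=13: 13·1 1·13  f→[13+1]=14
q^14  k|14↦f(k): 1:1 2:2 7:7 14:14  a_14=24
n=15: 1·15 3·5 5·3 15·1  f→[1+3+5+15]=24
d|16:{16,8,4,2,1}  Σf=16+8+4+2+1=31
q^17  k|17↦f(k): 1:1 17:17  a_17=18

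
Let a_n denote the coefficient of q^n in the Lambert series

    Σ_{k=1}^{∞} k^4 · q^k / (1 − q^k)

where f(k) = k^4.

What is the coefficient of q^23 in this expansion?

a_23 = 279842

[q^23] f(23)=279841,f(1)=1 ⇒ 279842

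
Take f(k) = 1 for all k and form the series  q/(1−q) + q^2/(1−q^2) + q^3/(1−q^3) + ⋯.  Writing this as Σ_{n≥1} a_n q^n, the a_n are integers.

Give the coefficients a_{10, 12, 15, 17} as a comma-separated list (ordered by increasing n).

4, 6, 4, 2

n=10: 1·10 2·5 5·2 10·1  f→[1+1+1+1]=4
[q^12] f(12)=1,f(6)=1,f(4)=1,f(3)=1,f(2)=1,f(1)=1 ⇒ 6
d|15:{1,3,5,15}  Σf=1+1+1+1=4
[q^17] f(17)=1,f(1)=1 ⇒ 2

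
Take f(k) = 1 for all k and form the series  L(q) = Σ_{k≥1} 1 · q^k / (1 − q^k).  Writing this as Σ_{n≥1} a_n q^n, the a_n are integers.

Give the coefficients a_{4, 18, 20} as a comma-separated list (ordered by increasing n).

3, 6, 6

[q^4] f(1)=1,f(2)=1,f(4)=1 ⇒ 3
n=18: 18·1 9·2 6·3 3·6 2·9 1·18  f→[1+1+1+1+1+1]=6
d|20:{20,10,5,4,2,1}  Σf=1+1+1+1+1+1=6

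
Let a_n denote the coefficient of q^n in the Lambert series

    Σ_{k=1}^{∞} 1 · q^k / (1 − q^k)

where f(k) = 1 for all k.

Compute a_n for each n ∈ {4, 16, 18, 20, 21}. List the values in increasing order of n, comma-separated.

[q^4] f(1)=1,f(2)=1,f(4)=1 ⇒ 3
n=16: 16·1 8·2 4·4 2·8 1·16  f→[1+1+1+1+1]=5
d|18:{1,2,3,6,9,18}  Σf=1+1+1+1+1+1=6
d|20:{20,10,5,4,2,1}  Σf=1+1+1+1+1+1=6
n=21: 1·21 3·7 7·3 21·1  f→[1+1+1+1]=4

3, 5, 6, 6, 4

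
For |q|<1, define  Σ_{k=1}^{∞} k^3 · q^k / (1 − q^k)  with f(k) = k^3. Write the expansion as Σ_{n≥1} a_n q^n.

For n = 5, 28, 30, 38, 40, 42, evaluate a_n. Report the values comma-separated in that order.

n=5: 1·5 5·1  f→[1+125]=126
n=28: 28·1 14·2 7·4 4·7 2·14 1·28  f→[21952+2744+343+64+8+1]=25112
[q^30] f(1)=1,f(2)=8,f(3)=27,f(5)=125,f(6)=216,f(10)=1000,f(15)=3375,f(30)=27000 ⇒ 31752
d|38:{1,2,19,38}  Σf=1+8+6859+54872=61740
n=40: 1·40 2·20 4·10 5·8 8·5 10·4 20·2 40·1  f→[1+8+64+125+512+1000+8000+64000]=73710
d|42:{1,2,3,6,7,14,21,42}  Σf=1+8+27+216+343+2744+9261+74088=86688

126, 25112, 31752, 61740, 73710, 86688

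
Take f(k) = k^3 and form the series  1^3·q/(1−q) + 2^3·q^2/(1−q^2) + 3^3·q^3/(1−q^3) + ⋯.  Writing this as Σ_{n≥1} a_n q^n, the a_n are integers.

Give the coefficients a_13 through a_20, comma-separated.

2198, 3096, 3528, 4681, 4914, 6813, 6860, 9198

q^13  k|13↦f(k): 1:1 13:2197  a_13=2198
n=14: 1·14 2·7 7·2 14·1  f→[1+8+343+2744]=3096
q^15  k|15↦f(k): 1:1 3:27 5:125 15:3375  a_15=3528
q^16  k|16↦f(k): 1:1 2:8 4:64 8:512 16:4096  a_16=4681
q^17  k|17↦f(k): 17:4913 1:1  a_17=4914
d|18:{1,2,3,6,9,18}  Σf=1+8+27+216+729+5832=6813
n=19: 1·19 19·1  f→[1+6859]=6860
q^20  k|20↦f(k): 1:1 2:8 4:64 5:125 10:1000 20:8000  a_20=9198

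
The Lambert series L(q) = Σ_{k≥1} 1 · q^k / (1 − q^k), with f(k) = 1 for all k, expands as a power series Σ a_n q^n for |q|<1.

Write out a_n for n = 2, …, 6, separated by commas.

[q^2] f(1)=1,f(2)=1 ⇒ 2
n=3: 1·3 3·1  f→[1+1]=2
d|4:{1,2,4}  Σf=1+1+1=3
d|5:{5,1}  Σf=1+1=2
q^6  k|6↦f(k): 1:1 2:1 3:1 6:1  a_6=4

2, 2, 3, 2, 4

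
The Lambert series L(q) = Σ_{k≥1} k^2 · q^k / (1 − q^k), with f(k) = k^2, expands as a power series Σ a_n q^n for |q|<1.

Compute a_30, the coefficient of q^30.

d|30:{1,2,3,5,6,10,15,30}  Σf=1+4+9+25+36+100+225+900=1300

a_30 = 1300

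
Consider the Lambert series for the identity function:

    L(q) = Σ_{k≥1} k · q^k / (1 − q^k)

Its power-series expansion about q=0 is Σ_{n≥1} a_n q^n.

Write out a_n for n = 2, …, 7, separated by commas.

n=2: 2·1 1·2  f→[2+1]=3
q^3  k|3↦f(k): 1:1 3:3  a_3=4
d|4:{4,2,1}  Σf=4+2+1=7
d|5:{5,1}  Σf=5+1=6
d|6:{6,3,2,1}  Σf=6+3+2+1=12
n=7: 1·7 7·1  f→[1+7]=8

3, 4, 7, 6, 12, 8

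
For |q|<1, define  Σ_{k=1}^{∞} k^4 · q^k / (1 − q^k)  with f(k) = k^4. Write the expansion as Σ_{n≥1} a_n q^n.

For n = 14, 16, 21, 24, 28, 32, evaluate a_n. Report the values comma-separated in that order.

q^14  k|14↦f(k): 14:38416 7:2401 2:16 1:1  a_14=40834
[q^16] f(16)=65536,f(8)=4096,f(4)=256,f(2)=16,f(1)=1 ⇒ 69905
d|21:{21,7,3,1}  Σf=194481+2401+81+1=196964
d|24:{24,12,8,6,4,3,2,1}  Σf=331776+20736+4096+1296+256+81+16+1=358258
[q^28] f(28)=614656,f(14)=38416,f(7)=2401,f(4)=256,f(2)=16,f(1)=1 ⇒ 655746
d|32:{32,16,8,4,2,1}  Σf=1048576+65536+4096+256+16+1=1118481

40834, 69905, 196964, 358258, 655746, 1118481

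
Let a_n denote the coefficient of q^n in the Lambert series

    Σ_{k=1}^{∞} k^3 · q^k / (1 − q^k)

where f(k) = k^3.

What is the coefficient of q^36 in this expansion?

n=36: 36·1 18·2 12·3 9·4 6·6 4·9 3·12 2·18 1·36  f→[46656+5832+1728+729+216+64+27+8+1]=55261

a_36 = 55261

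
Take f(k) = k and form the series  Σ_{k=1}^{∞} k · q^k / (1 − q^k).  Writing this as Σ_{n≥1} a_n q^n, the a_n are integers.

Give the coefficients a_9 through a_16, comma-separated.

13, 18, 12, 28, 14, 24, 24, 31

d|9:{9,3,1}  Σf=9+3+1=13
[q^10] f(10)=10,f(5)=5,f(2)=2,f(1)=1 ⇒ 18
q^11  k|11↦f(k): 11:11 1:1  a_11=12
d|12:{1,2,3,4,6,12}  Σf=1+2+3+4+6+12=28
n=13: 13·1 1·13  f→[13+1]=14
q^14  k|14↦f(k): 14:14 7:7 2:2 1:1  a_14=24
[q^15] f(15)=15,f(5)=5,f(3)=3,f(1)=1 ⇒ 24
d|16:{1,2,4,8,16}  Σf=1+2+4+8+16=31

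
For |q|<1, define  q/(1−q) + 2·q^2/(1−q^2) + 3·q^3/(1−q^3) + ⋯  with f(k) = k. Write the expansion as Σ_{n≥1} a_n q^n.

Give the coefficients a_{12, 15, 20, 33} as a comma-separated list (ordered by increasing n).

28, 24, 42, 48

n=12: 1·12 2·6 3·4 4·3 6·2 12·1  f→[1+2+3+4+6+12]=28
d|15:{1,3,5,15}  Σf=1+3+5+15=24
d|20:{1,2,4,5,10,20}  Σf=1+2+4+5+10+20=42
d|33:{1,3,11,33}  Σf=1+3+11+33=48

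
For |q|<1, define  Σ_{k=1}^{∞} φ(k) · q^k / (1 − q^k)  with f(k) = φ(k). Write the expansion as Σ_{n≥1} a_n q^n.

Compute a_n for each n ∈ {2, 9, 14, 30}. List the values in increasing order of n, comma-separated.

n=2: 2·1 1·2  φ→[1+1]=2
d|9:{9,3,1}  Σφ=6+2+1=9
[q^14] φ(1)=1,φ(2)=1,φ(7)=6,φ(14)=6 ⇒ 14
d|30:{30,15,10,6,5,3,2,1}  Σφ=8+8+4+2+4+2+1+1=30

2, 9, 14, 30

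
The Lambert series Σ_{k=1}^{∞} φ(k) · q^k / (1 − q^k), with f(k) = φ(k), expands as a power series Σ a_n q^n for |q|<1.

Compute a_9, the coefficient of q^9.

q^9  k|9↦φ(k): 9:6 3:2 1:1  a_9=9

a_9 = 9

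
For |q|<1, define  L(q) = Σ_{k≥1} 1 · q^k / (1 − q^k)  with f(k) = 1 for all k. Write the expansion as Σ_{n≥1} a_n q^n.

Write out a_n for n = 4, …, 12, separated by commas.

[q^4] f(1)=1,f(2)=1,f(4)=1 ⇒ 3
n=5: 5·1 1·5  f→[1+1]=2
d|6:{6,3,2,1}  Σf=1+1+1+1=4
n=7: 7·1 1·7  f→[1+1]=2
n=8: 8·1 4·2 2·4 1·8  f→[1+1+1+1]=4
d|9:{1,3,9}  Σf=1+1+1=3
[q^10] f(10)=1,f(5)=1,f(2)=1,f(1)=1 ⇒ 4
[q^11] f(11)=1,f(1)=1 ⇒ 2
n=12: 1·12 2·6 3·4 4·3 6·2 12·1  f→[1+1+1+1+1+1]=6

3, 2, 4, 2, 4, 3, 4, 2, 6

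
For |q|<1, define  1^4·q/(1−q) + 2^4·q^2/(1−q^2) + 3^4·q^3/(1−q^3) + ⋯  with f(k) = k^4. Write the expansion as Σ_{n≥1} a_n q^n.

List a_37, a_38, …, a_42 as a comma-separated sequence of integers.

1874162, 2215474, 2342084, 2734994, 2825762, 3348388

n=37: 1·37 37·1  f→[1+1874161]=1874162
n=38: 1·38 2·19 19·2 38·1  f→[1+16+130321+2085136]=2215474
d|39:{1,3,13,39}  Σf=1+81+28561+2313441=2342084
q^40  k|40↦f(k): 1:1 2:16 4:256 5:625 8:4096 10:10000 20:160000 40:2560000  a_40=2734994
n=41: 41·1 1·41  f→[2825761+1]=2825762
q^42  k|42↦f(k): 1:1 2:16 3:81 6:1296 7:2401 14:38416 21:194481 42:3111696  a_42=3348388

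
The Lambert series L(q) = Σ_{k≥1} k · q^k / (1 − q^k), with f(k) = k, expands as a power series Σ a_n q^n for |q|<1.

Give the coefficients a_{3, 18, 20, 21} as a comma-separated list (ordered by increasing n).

4, 39, 42, 32

q^3  k|3↦f(k): 1:1 3:3  a_3=4
n=18: 18·1 9·2 6·3 3·6 2·9 1·18  f→[18+9+6+3+2+1]=39
d|20:{1,2,4,5,10,20}  Σf=1+2+4+5+10+20=42
q^21  k|21↦f(k): 1:1 3:3 7:7 21:21  a_21=32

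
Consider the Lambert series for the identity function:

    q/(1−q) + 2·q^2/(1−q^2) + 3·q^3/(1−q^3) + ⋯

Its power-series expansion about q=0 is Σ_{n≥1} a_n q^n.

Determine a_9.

q^9  k|9↦f(k): 1:1 3:3 9:9  a_9=13

a_9 = 13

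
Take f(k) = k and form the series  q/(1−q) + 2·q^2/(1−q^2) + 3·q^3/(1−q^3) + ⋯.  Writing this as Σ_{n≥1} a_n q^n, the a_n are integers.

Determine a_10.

n=10: 1·10 2·5 5·2 10·1  f→[1+2+5+10]=18

a_10 = 18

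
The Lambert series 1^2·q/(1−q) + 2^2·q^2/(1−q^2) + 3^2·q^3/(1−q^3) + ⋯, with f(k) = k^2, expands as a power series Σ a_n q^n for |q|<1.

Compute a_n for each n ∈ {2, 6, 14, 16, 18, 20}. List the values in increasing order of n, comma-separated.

q^2  k|2↦f(k): 2:4 1:1  a_2=5
[q^6] f(1)=1,f(2)=4,f(3)=9,f(6)=36 ⇒ 50
d|14:{14,7,2,1}  Σf=196+49+4+1=250
d|16:{16,8,4,2,1}  Σf=256+64+16+4+1=341
d|18:{18,9,6,3,2,1}  Σf=324+81+36+9+4+1=455
d|20:{1,2,4,5,10,20}  Σf=1+4+16+25+100+400=546

5, 50, 250, 341, 455, 546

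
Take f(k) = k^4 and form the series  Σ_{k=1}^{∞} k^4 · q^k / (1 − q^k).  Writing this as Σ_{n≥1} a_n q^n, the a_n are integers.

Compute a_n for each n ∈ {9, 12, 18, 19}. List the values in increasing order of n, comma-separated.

[q^9] f(1)=1,f(3)=81,f(9)=6561 ⇒ 6643
d|12:{12,6,4,3,2,1}  Σf=20736+1296+256+81+16+1=22386
q^18  k|18↦f(k): 1:1 2:16 3:81 6:1296 9:6561 18:104976  a_18=112931
d|19:{1,19}  Σf=1+130321=130322

6643, 22386, 112931, 130322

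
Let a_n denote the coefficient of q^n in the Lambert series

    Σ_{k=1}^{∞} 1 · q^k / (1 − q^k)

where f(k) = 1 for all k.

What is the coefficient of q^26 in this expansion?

a_26 = 4

[q^26] f(1)=1,f(2)=1,f(13)=1,f(26)=1 ⇒ 4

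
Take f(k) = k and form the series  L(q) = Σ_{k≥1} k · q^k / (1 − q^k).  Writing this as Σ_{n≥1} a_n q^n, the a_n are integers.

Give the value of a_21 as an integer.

[q^21] f(21)=21,f(7)=7,f(3)=3,f(1)=1 ⇒ 32

a_21 = 32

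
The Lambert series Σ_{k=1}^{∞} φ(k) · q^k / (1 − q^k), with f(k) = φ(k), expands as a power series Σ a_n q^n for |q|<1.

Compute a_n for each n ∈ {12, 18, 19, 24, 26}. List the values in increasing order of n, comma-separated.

q^12  k|12↦φ(k): 1:1 2:1 3:2 4:2 6:2 12:4  a_12=12
q^18  k|18↦φ(k): 18:6 9:6 6:2 3:2 2:1 1:1  a_18=18
q^19  k|19↦φ(k): 19:18 1:1  a_19=19
[q^24] φ(24)=8,φ(12)=4,φ(8)=4,φ(6)=2,φ(4)=2,φ(3)=2,φ(2)=1,φ(1)=1 ⇒ 24
q^26  k|26↦φ(k): 26:12 13:12 2:1 1:1  a_26=26

12, 18, 19, 24, 26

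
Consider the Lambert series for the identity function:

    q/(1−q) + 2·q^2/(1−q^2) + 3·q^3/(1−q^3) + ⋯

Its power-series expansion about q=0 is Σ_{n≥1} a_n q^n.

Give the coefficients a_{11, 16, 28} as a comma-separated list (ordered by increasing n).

d|11:{11,1}  Σf=11+1=12
q^16  k|16↦f(k): 1:1 2:2 4:4 8:8 16:16  a_16=31
d|28:{1,2,4,7,14,28}  Σf=1+2+4+7+14+28=56

12, 31, 56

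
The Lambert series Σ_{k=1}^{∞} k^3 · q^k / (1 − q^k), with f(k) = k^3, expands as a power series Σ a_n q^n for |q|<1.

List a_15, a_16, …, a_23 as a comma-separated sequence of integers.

3528, 4681, 4914, 6813, 6860, 9198, 9632, 11988, 12168

n=15: 15·1 5·3 3·5 1·15  f→[3375+125+27+1]=3528
q^16  k|16↦f(k): 16:4096 8:512 4:64 2:8 1:1  a_16=4681
n=17: 17·1 1·17  f→[4913+1]=4914
d|18:{18,9,6,3,2,1}  Σf=5832+729+216+27+8+1=6813
q^19  k|19↦f(k): 1:1 19:6859  a_19=6860
[q^20] f(1)=1,f(2)=8,f(4)=64,f(5)=125,f(10)=1000,f(20)=8000 ⇒ 9198
q^21  k|21↦f(k): 1:1 3:27 7:343 21:9261  a_21=9632
q^22  k|22↦f(k): 1:1 2:8 11:1331 22:10648  a_22=11988
n=23: 23·1 1·23  f→[12167+1]=12168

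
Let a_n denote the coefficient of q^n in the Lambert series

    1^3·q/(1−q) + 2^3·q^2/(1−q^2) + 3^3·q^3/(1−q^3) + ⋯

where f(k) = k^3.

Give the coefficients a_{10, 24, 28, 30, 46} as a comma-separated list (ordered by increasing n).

n=10: 1·10 2·5 5·2 10·1  f→[1+8+125+1000]=1134
d|24:{1,2,3,4,6,8,12,24}  Σf=1+8+27+64+216+512+1728+13824=16380
d|28:{1,2,4,7,14,28}  Σf=1+8+64+343+2744+21952=25112
q^30  k|30↦f(k): 30:27000 15:3375 10:1000 6:216 5:125 3:27 2:8 1:1  a_30=31752
d|46:{46,23,2,1}  Σf=97336+12167+8+1=109512

1134, 16380, 25112, 31752, 109512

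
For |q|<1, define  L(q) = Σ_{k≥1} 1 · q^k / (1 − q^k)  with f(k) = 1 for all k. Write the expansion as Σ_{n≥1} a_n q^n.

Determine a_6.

a_6 = 4

q^6  k|6↦f(k): 1:1 2:1 3:1 6:1  a_6=4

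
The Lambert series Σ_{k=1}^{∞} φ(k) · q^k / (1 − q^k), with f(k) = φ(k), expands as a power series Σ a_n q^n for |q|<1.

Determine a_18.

q^18  k|18↦φ(k): 18:6 9:6 6:2 3:2 2:1 1:1  a_18=18

a_18 = 18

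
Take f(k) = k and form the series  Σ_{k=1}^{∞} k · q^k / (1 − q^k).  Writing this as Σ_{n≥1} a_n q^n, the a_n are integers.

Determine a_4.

d|4:{1,2,4}  Σf=1+2+4=7

a_4 = 7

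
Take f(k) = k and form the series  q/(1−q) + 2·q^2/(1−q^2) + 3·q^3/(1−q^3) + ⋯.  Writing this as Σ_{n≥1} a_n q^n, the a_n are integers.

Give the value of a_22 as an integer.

a_22 = 36

[q^22] f(22)=22,f(11)=11,f(2)=2,f(1)=1 ⇒ 36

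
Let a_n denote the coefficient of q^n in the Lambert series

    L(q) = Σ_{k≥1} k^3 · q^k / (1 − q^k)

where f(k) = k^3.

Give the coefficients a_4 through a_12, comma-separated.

d|4:{1,2,4}  Σf=1+8+64=73
n=5: 5·1 1·5  f→[125+1]=126
q^6  k|6↦f(k): 6:216 3:27 2:8 1:1  a_6=252
q^7  k|7↦f(k): 7:343 1:1  a_7=344
d|8:{8,4,2,1}  Σf=512+64+8+1=585
d|9:{9,3,1}  Σf=729+27+1=757
n=10: 10·1 5·2 2·5 1·10  f→[1000+125+8+1]=1134
q^11  k|11↦f(k): 11:1331 1:1  a_11=1332
d|12:{12,6,4,3,2,1}  Σf=1728+216+64+27+8+1=2044

73, 126, 252, 344, 585, 757, 1134, 1332, 2044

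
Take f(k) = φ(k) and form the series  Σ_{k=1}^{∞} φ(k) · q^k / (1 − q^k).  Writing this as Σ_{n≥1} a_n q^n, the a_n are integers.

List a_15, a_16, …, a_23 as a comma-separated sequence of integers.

n=15: 15·1 5·3 3·5 1·15  φ→[8+4+2+1]=15
[q^16] φ(1)=1,φ(2)=1,φ(4)=2,φ(8)=4,φ(16)=8 ⇒ 16
[q^17] φ(1)=1,φ(17)=16 ⇒ 17
q^18  k|18↦φ(k): 1:1 2:1 3:2 6:2 9:6 18:6  a_18=18
d|19:{19,1}  Σφ=18+1=19
d|20:{1,2,4,5,10,20}  Σφ=1+1+2+4+4+8=20
q^21  k|21↦φ(k): 1:1 3:2 7:6 21:12  a_21=21
q^22  k|22↦φ(k): 1:1 2:1 11:10 22:10  a_22=22
n=23: 1·23 23·1  φ→[1+22]=23

15, 16, 17, 18, 19, 20, 21, 22, 23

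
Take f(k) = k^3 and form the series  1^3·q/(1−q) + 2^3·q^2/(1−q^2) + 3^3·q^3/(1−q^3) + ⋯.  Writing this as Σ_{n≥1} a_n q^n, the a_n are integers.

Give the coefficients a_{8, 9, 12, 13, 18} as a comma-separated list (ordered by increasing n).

585, 757, 2044, 2198, 6813

d|8:{1,2,4,8}  Σf=1+8+64+512=585
[q^9] f(1)=1,f(3)=27,f(9)=729 ⇒ 757
q^12  k|12↦f(k): 12:1728 6:216 4:64 3:27 2:8 1:1  a_12=2044
n=13: 13·1 1·13  f→[2197+1]=2198
n=18: 18·1 9·2 6·3 3·6 2·9 1·18  f→[5832+729+216+27+8+1]=6813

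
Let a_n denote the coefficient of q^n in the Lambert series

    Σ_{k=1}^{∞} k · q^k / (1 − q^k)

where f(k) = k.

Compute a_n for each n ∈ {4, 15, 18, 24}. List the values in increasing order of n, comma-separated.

7, 24, 39, 60

[q^4] f(4)=4,f(2)=2,f(1)=1 ⇒ 7
d|15:{1,3,5,15}  Σf=1+3+5+15=24
[q^18] f(18)=18,f(9)=9,f(6)=6,f(3)=3,f(2)=2,f(1)=1 ⇒ 39
q^24  k|24↦f(k): 24:24 12:12 8:8 6:6 4:4 3:3 2:2 1:1  a_24=60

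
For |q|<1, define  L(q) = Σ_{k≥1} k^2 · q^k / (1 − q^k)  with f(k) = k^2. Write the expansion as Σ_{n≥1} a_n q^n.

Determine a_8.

a_8 = 85

d|8:{8,4,2,1}  Σf=64+16+4+1=85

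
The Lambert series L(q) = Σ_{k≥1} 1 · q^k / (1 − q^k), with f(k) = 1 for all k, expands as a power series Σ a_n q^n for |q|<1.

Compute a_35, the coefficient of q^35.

q^35  k|35↦f(k): 1:1 5:1 7:1 35:1  a_35=4

a_35 = 4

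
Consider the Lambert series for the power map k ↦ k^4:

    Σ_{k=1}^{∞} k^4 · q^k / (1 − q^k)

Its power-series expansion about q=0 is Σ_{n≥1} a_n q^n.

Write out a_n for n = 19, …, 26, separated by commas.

130322, 170898, 196964, 248914, 279842, 358258, 391251, 485554

n=19: 1·19 19·1  f→[1+130321]=130322
[q^20] f(20)=160000,f(10)=10000,f(5)=625,f(4)=256,f(2)=16,f(1)=1 ⇒ 170898
q^21  k|21↦f(k): 1:1 3:81 7:2401 21:194481  a_21=196964
q^22  k|22↦f(k): 22:234256 11:14641 2:16 1:1  a_22=248914
d|23:{23,1}  Σf=279841+1=279842
[q^24] f(24)=331776,f(12)=20736,f(8)=4096,f(6)=1296,f(4)=256,f(3)=81,f(2)=16,f(1)=1 ⇒ 358258
d|25:{25,5,1}  Σf=390625+625+1=391251
d|26:{26,13,2,1}  Σf=456976+28561+16+1=485554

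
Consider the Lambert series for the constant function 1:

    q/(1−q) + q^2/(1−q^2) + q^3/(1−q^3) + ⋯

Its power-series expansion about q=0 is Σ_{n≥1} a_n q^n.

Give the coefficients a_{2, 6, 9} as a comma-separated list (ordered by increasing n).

[q^2] f(2)=1,f(1)=1 ⇒ 2
d|6:{1,2,3,6}  Σf=1+1+1+1=4
[q^9] f(1)=1,f(3)=1,f(9)=1 ⇒ 3

2, 4, 3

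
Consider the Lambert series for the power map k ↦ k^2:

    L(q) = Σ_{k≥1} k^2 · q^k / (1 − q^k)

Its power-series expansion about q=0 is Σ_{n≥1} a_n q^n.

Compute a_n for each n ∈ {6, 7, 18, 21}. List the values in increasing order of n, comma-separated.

50, 50, 455, 500

d|6:{6,3,2,1}  Σf=36+9+4+1=50
[q^7] f(1)=1,f(7)=49 ⇒ 50
[q^18] f(1)=1,f(2)=4,f(3)=9,f(6)=36,f(9)=81,f(18)=324 ⇒ 455
[q^21] f(21)=441,f(7)=49,f(3)=9,f(1)=1 ⇒ 500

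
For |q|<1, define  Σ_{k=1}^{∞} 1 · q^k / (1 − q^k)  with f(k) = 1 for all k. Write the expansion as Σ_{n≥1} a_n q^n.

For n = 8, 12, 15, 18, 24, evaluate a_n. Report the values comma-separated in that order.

4, 6, 4, 6, 8

q^8  k|8↦f(k): 8:1 4:1 2:1 1:1  a_8=4
[q^12] f(1)=1,f(2)=1,f(3)=1,f(4)=1,f(6)=1,f(12)=1 ⇒ 6
n=15: 15·1 5·3 3·5 1·15  f→[1+1+1+1]=4
d|18:{1,2,3,6,9,18}  Σf=1+1+1+1+1+1=6
q^24  k|24↦f(k): 1:1 2:1 3:1 4:1 6:1 8:1 12:1 24:1  a_24=8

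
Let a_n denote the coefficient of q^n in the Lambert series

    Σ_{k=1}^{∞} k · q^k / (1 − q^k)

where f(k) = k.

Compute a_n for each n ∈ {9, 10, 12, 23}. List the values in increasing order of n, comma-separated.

[q^9] f(1)=1,f(3)=3,f(9)=9 ⇒ 13
[q^10] f(10)=10,f(5)=5,f(2)=2,f(1)=1 ⇒ 18
[q^12] f(1)=1,f(2)=2,f(3)=3,f(4)=4,f(6)=6,f(12)=12 ⇒ 28
[q^23] f(23)=23,f(1)=1 ⇒ 24

13, 18, 28, 24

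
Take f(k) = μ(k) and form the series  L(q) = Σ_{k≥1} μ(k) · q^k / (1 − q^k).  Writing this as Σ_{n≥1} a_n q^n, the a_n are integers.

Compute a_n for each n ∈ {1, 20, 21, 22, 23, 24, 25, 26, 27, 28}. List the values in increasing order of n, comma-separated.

1, 0, 0, 0, 0, 0, 0, 0, 0, 0

q^1  k|1↦μ(k): 1:1  a_1=1
q^20  k|20↦μ(k): 1:1 2:-1 4:0 5:-1 10:1 20:0  a_20=0
d|21:{21,7,3,1}  Σμ=1+(-1)+(-1)+1=0
n=22: 1·22 2·11 11·2 22·1  μ→[1+(-1)+(-1)+1]=0
d|23:{1,23}  Σμ=1+(-1)=0
q^24  k|24↦μ(k): 24:0 12:0 8:0 6:1 4:0 3:-1 2:-1 1:1  a_24=0
q^25  k|25↦μ(k): 25:0 5:-1 1:1  a_25=0
d|26:{26,13,2,1}  Σμ=1+(-1)+(-1)+1=0
q^27  k|27↦μ(k): 1:1 3:-1 9:0 27:0  a_27=0
d|28:{28,14,7,4,2,1}  Σμ=0+1+(-1)+0+(-1)+1=0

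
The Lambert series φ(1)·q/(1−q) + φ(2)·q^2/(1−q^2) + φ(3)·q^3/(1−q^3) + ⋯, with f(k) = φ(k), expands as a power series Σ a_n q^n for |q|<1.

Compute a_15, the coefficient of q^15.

[q^15] φ(15)=8,φ(5)=4,φ(3)=2,φ(1)=1 ⇒ 15

a_15 = 15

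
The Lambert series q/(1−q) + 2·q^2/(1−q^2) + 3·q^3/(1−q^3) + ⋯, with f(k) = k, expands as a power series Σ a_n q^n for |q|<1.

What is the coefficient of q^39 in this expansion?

[q^39] f(1)=1,f(3)=3,f(13)=13,f(39)=39 ⇒ 56

a_39 = 56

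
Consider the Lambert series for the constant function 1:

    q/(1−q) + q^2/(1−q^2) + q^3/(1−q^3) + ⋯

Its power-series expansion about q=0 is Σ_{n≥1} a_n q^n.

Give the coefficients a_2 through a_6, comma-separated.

[q^2] f(2)=1,f(1)=1 ⇒ 2
[q^3] f(1)=1,f(3)=1 ⇒ 2
q^4  k|4↦f(k): 4:1 2:1 1:1  a_4=3
q^5  k|5↦f(k): 5:1 1:1  a_5=2
q^6  k|6↦f(k): 6:1 3:1 2:1 1:1  a_6=4

2, 2, 3, 2, 4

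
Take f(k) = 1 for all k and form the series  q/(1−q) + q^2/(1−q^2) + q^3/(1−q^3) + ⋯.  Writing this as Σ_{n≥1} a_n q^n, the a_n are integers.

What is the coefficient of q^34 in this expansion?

a_34 = 4

d|34:{1,2,17,34}  Σf=1+1+1+1=4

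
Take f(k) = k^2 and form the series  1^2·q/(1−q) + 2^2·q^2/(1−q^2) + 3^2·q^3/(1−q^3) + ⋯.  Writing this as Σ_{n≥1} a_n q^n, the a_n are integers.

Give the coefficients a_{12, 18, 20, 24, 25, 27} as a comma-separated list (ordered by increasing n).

210, 455, 546, 850, 651, 820

n=12: 12·1 6·2 4·3 3·4 2·6 1·12  f→[144+36+16+9+4+1]=210
q^18  k|18↦f(k): 1:1 2:4 3:9 6:36 9:81 18:324  a_18=455
d|20:{1,2,4,5,10,20}  Σf=1+4+16+25+100+400=546
[q^24] f(24)=576,f(12)=144,f(8)=64,f(6)=36,f(4)=16,f(3)=9,f(2)=4,f(1)=1 ⇒ 850
n=25: 25·1 5·5 1·25  f→[625+25+1]=651
[q^27] f(27)=729,f(9)=81,f(3)=9,f(1)=1 ⇒ 820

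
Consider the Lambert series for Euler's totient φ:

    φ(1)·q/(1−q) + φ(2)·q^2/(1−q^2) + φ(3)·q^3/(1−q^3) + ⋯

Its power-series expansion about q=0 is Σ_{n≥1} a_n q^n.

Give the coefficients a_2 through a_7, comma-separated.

q^2  k|2↦φ(k): 1:1 2:1  a_2=2
d|3:{3,1}  Σφ=2+1=3
q^4  k|4↦φ(k): 4:2 2:1 1:1  a_4=4
n=5: 1·5 5·1  φ→[1+4]=5
n=6: 6·1 3·2 2·3 1·6  φ→[2+2+1+1]=6
q^7  k|7↦φ(k): 1:1 7:6  a_7=7

2, 3, 4, 5, 6, 7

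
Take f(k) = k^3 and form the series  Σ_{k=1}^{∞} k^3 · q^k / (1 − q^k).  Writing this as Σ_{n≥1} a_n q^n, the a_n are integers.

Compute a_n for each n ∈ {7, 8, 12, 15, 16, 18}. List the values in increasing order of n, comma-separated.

344, 585, 2044, 3528, 4681, 6813

q^7  k|7↦f(k): 1:1 7:343  a_7=344
d|8:{8,4,2,1}  Σf=512+64+8+1=585
q^12  k|12↦f(k): 1:1 2:8 3:27 4:64 6:216 12:1728  a_12=2044
d|15:{1,3,5,15}  Σf=1+27+125+3375=3528
q^16  k|16↦f(k): 16:4096 8:512 4:64 2:8 1:1  a_16=4681
d|18:{18,9,6,3,2,1}  Σf=5832+729+216+27+8+1=6813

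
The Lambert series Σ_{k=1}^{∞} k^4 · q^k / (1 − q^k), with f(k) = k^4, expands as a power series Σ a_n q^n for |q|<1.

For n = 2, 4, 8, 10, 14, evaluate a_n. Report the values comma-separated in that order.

17, 273, 4369, 10642, 40834

n=2: 1·2 2·1  f→[1+16]=17
d|4:{4,2,1}  Σf=256+16+1=273
d|8:{1,2,4,8}  Σf=1+16+256+4096=4369
n=10: 1·10 2·5 5·2 10·1  f→[1+16+625+10000]=10642
n=14: 14·1 7·2 2·7 1·14  f→[38416+2401+16+1]=40834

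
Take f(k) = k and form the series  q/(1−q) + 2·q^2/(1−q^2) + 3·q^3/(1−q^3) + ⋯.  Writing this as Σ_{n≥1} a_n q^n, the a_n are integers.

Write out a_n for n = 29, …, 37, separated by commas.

[q^29] f(29)=29,f(1)=1 ⇒ 30
n=30: 30·1 15·2 10·3 6·5 5·6 3·10 2·15 1·30  f→[30+15+10+6+5+3+2+1]=72
[q^31] f(31)=31,f(1)=1 ⇒ 32
q^32  k|32↦f(k): 1:1 2:2 4:4 8:8 16:16 32:32  a_32=63
d|33:{33,11,3,1}  Σf=33+11+3+1=48
q^34  k|34↦f(k): 1:1 2:2 17:17 34:34  a_34=54
[q^35] f(35)=35,f(7)=7,f(5)=5,f(1)=1 ⇒ 48
d|36:{36,18,12,9,6,4,3,2,1}  Σf=36+18+12+9+6+4+3+2+1=91
d|37:{37,1}  Σf=37+1=38

30, 72, 32, 63, 48, 54, 48, 91, 38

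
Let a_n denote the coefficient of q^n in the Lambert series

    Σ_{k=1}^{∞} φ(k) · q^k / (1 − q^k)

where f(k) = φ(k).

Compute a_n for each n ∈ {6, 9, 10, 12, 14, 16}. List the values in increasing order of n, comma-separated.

q^6  k|6↦φ(k): 1:1 2:1 3:2 6:2  a_6=6
d|9:{1,3,9}  Σφ=1+2+6=9
q^10  k|10↦φ(k): 1:1 2:1 5:4 10:4  a_10=10
q^12  k|12↦φ(k): 12:4 6:2 4:2 3:2 2:1 1:1  a_12=12
d|14:{14,7,2,1}  Σφ=6+6+1+1=14
n=16: 1·16 2·8 4·4 8·2 16·1  φ→[1+1+2+4+8]=16

6, 9, 10, 12, 14, 16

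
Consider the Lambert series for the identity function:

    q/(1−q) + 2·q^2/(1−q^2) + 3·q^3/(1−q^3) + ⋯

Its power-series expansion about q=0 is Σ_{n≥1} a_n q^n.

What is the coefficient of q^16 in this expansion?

a_16 = 31

[q^16] f(16)=16,f(8)=8,f(4)=4,f(2)=2,f(1)=1 ⇒ 31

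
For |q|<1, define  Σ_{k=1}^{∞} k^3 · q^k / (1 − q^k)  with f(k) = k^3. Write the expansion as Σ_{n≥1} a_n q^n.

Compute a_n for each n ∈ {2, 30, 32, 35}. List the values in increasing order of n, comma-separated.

9, 31752, 37449, 43344

n=2: 2·1 1·2  f→[8+1]=9
n=30: 1·30 2·15 3·10 5·6 6·5 10·3 15·2 30·1  f→[1+8+27+125+216+1000+3375+27000]=31752
n=32: 1·32 2·16 4·8 8·4 16·2 32·1  f→[1+8+64+512+4096+32768]=37449
[q^35] f(35)=42875,f(7)=343,f(5)=125,f(1)=1 ⇒ 43344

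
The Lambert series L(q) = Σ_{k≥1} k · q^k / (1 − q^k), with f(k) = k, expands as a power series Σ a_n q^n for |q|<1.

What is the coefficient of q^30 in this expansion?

a_30 = 72

q^30  k|30↦f(k): 30:30 15:15 10:10 6:6 5:5 3:3 2:2 1:1  a_30=72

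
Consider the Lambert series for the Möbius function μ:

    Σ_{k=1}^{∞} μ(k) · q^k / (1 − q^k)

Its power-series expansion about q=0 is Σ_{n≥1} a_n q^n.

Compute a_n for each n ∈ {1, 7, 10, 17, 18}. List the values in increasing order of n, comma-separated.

d|1:{1}  Σμ=1=1
n=7: 7·1 1·7  μ→[(-1)+1]=0
d|10:{1,2,5,10}  Σμ=1+(-1)+(-1)+1=0
n=17: 1·17 17·1  μ→[1+(-1)]=0
q^18  k|18↦μ(k): 18:0 9:0 6:1 3:-1 2:-1 1:1  a_18=0

1, 0, 0, 0, 0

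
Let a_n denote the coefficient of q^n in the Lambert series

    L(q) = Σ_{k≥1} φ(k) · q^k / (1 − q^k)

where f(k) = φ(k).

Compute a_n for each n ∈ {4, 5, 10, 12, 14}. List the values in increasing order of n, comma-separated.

q^4  k|4↦φ(k): 4:2 2:1 1:1  a_4=4
[q^5] φ(1)=1,φ(5)=4 ⇒ 5
q^10  k|10↦φ(k): 10:4 5:4 2:1 1:1  a_10=10
[q^12] φ(12)=4,φ(6)=2,φ(4)=2,φ(3)=2,φ(2)=1,φ(1)=1 ⇒ 12
n=14: 1·14 2·7 7·2 14·1  φ→[1+1+6+6]=14

4, 5, 10, 12, 14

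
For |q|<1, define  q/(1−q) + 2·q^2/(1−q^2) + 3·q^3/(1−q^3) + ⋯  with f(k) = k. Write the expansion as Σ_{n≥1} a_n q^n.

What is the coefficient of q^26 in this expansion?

n=26: 26·1 13·2 2·13 1·26  f→[26+13+2+1]=42

a_26 = 42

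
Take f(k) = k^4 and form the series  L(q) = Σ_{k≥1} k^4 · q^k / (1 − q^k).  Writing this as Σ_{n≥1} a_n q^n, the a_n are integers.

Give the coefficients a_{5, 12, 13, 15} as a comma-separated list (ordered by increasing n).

n=5: 1·5 5·1  f→[1+625]=626
[q^12] f(1)=1,f(2)=16,f(3)=81,f(4)=256,f(6)=1296,f(12)=20736 ⇒ 22386
n=13: 1·13 13·1  f→[1+28561]=28562
[q^15] f(1)=1,f(3)=81,f(5)=625,f(15)=50625 ⇒ 51332

626, 22386, 28562, 51332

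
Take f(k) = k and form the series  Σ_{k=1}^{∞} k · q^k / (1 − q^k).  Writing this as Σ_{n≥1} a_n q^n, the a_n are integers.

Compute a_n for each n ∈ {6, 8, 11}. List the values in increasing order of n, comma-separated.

12, 15, 12

n=6: 1·6 2·3 3·2 6·1  f→[1+2+3+6]=12
n=8: 1·8 2·4 4·2 8·1  f→[1+2+4+8]=15
n=11: 1·11 11·1  f→[1+11]=12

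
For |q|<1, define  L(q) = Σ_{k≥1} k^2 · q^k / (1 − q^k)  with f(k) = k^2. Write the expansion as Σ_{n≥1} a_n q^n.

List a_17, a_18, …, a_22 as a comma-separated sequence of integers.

n=17: 1·17 17·1  f→[1+289]=290
q^18  k|18↦f(k): 1:1 2:4 3:9 6:36 9:81 18:324  a_18=455
[q^19] f(1)=1,f(19)=361 ⇒ 362
[q^20] f(20)=400,f(10)=100,f(5)=25,f(4)=16,f(2)=4,f(1)=1 ⇒ 546
d|21:{1,3,7,21}  Σf=1+9+49+441=500
[q^22] f(1)=1,f(2)=4,f(11)=121,f(22)=484 ⇒ 610

290, 455, 362, 546, 500, 610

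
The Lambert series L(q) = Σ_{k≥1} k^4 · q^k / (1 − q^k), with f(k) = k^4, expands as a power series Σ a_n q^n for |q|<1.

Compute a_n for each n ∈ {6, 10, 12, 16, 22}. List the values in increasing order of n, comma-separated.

1394, 10642, 22386, 69905, 248914

n=6: 6·1 3·2 2·3 1·6  f→[1296+81+16+1]=1394
q^10  k|10↦f(k): 1:1 2:16 5:625 10:10000  a_10=10642
[q^12] f(1)=1,f(2)=16,f(3)=81,f(4)=256,f(6)=1296,f(12)=20736 ⇒ 22386
q^16  k|16↦f(k): 16:65536 8:4096 4:256 2:16 1:1  a_16=69905
n=22: 1·22 2·11 11·2 22·1  f→[1+16+14641+234256]=248914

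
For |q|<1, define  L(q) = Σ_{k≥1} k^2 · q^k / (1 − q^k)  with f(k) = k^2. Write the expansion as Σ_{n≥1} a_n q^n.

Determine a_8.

a_8 = 85

n=8: 1·8 2·4 4·2 8·1  f→[1+4+16+64]=85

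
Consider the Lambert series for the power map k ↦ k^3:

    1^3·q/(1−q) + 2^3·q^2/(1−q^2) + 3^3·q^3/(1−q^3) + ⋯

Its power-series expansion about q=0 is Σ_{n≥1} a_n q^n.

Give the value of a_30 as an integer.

a_30 = 31752

[q^30] f(1)=1,f(2)=8,f(3)=27,f(5)=125,f(6)=216,f(10)=1000,f(15)=3375,f(30)=27000 ⇒ 31752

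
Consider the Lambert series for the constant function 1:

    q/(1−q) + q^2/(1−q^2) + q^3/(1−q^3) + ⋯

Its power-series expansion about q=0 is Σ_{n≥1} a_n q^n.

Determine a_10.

a_10 = 4

d|10:{10,5,2,1}  Σf=1+1+1+1=4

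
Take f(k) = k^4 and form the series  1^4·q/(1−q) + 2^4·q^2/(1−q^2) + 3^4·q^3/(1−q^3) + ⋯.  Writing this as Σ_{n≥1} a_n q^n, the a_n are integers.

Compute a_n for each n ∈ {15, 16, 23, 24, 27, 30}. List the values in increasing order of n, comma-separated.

51332, 69905, 279842, 358258, 538084, 872644

q^15  k|15↦f(k): 15:50625 5:625 3:81 1:1  a_15=51332
q^16  k|16↦f(k): 16:65536 8:4096 4:256 2:16 1:1  a_16=69905
[q^23] f(1)=1,f(23)=279841 ⇒ 279842
q^24  k|24↦f(k): 24:331776 12:20736 8:4096 6:1296 4:256 3:81 2:16 1:1  a_24=358258
[q^27] f(27)=531441,f(9)=6561,f(3)=81,f(1)=1 ⇒ 538084
q^30  k|30↦f(k): 30:810000 15:50625 10:10000 6:1296 5:625 3:81 2:16 1:1  a_30=872644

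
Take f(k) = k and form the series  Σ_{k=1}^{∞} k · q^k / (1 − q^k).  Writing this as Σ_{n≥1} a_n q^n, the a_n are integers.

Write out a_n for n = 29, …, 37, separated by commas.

30, 72, 32, 63, 48, 54, 48, 91, 38

d|29:{29,1}  Σf=29+1=30
d|30:{1,2,3,5,6,10,15,30}  Σf=1+2+3+5+6+10+15+30=72
n=31: 31·1 1·31  f→[31+1]=32
[q^32] f(1)=1,f(2)=2,f(4)=4,f(8)=8,f(16)=16,f(32)=32 ⇒ 63
q^33  k|33↦f(k): 33:33 11:11 3:3 1:1  a_33=48
q^34  k|34↦f(k): 34:34 17:17 2:2 1:1  a_34=54
d|35:{35,7,5,1}  Σf=35+7+5+1=48
[q^36] f(1)=1,f(2)=2,f(3)=3,f(4)=4,f(6)=6,f(9)=9,f(12)=12,f(18)=18,f(36)=36 ⇒ 91
n=37: 37·1 1·37  f→[37+1]=38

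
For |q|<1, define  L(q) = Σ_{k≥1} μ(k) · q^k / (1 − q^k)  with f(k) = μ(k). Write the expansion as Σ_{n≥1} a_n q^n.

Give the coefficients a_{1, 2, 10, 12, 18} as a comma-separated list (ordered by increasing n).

1, 0, 0, 0, 0

q^1  k|1↦μ(k): 1:1  a_1=1
d|2:{1,2}  Σμ=1+(-1)=0
n=10: 10·1 5·2 2·5 1·10  μ→[1+(-1)+(-1)+1]=0
[q^12] μ(1)=1,μ(2)=-1,μ(3)=-1,μ(4)=0,μ(6)=1,μ(12)=0 ⇒ 0
[q^18] μ(18)=0,μ(9)=0,μ(6)=1,μ(3)=-1,μ(2)=-1,μ(1)=1 ⇒ 0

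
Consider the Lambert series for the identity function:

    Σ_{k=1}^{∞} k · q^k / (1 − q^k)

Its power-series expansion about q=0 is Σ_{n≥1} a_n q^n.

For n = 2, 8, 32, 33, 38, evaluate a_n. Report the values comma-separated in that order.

q^2  k|2↦f(k): 1:1 2:2  a_2=3
d|8:{8,4,2,1}  Σf=8+4+2+1=15
q^32  k|32↦f(k): 32:32 16:16 8:8 4:4 2:2 1:1  a_32=63
n=33: 1·33 3·11 11·3 33·1  f→[1+3+11+33]=48
n=38: 1·38 2·19 19·2 38·1  f→[1+2+19+38]=60

3, 15, 63, 48, 60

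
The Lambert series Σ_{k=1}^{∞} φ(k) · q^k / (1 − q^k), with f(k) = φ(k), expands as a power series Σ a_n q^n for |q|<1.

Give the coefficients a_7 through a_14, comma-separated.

d|7:{7,1}  Σφ=6+1=7
n=8: 8·1 4·2 2·4 1·8  φ→[4+2+1+1]=8
q^9  k|9↦φ(k): 1:1 3:2 9:6  a_9=9
[q^10] φ(1)=1,φ(2)=1,φ(5)=4,φ(10)=4 ⇒ 10
[q^11] φ(1)=1,φ(11)=10 ⇒ 11
q^12  k|12↦φ(k): 1:1 2:1 3:2 4:2 6:2 12:4  a_12=12
d|13:{13,1}  Σφ=12+1=13
n=14: 1·14 2·7 7·2 14·1  φ→[1+1+6+6]=14

7, 8, 9, 10, 11, 12, 13, 14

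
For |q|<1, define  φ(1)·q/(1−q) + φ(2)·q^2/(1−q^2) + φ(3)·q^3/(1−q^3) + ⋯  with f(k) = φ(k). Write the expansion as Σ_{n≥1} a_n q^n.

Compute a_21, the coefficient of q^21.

[q^21] φ(1)=1,φ(3)=2,φ(7)=6,φ(21)=12 ⇒ 21

a_21 = 21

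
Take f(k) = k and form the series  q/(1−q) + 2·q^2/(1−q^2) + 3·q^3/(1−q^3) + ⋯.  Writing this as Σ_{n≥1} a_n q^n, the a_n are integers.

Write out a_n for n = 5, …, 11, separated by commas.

6, 12, 8, 15, 13, 18, 12

d|5:{1,5}  Σf=1+5=6
d|6:{6,3,2,1}  Σf=6+3+2+1=12
q^7  k|7↦f(k): 1:1 7:7  a_7=8
q^8  k|8↦f(k): 8:8 4:4 2:2 1:1  a_8=15
q^9  k|9↦f(k): 1:1 3:3 9:9  a_9=13
[q^10] f(10)=10,f(5)=5,f(2)=2,f(1)=1 ⇒ 18
[q^11] f(11)=11,f(1)=1 ⇒ 12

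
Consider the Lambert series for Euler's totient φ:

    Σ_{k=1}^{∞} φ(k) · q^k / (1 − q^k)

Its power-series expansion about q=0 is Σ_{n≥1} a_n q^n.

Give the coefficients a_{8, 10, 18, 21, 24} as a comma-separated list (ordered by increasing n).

d|8:{8,4,2,1}  Σφ=4+2+1+1=8
d|10:{10,5,2,1}  Σφ=4+4+1+1=10
d|18:{1,2,3,6,9,18}  Σφ=1+1+2+2+6+6=18
[q^21] φ(21)=12,φ(7)=6,φ(3)=2,φ(1)=1 ⇒ 21
d|24:{24,12,8,6,4,3,2,1}  Σφ=8+4+4+2+2+2+1+1=24

8, 10, 18, 21, 24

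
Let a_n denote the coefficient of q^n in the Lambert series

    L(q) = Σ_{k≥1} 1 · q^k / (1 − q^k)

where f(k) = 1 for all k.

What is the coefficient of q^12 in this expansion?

a_12 = 6

q^12  k|12↦f(k): 12:1 6:1 4:1 3:1 2:1 1:1  a_12=6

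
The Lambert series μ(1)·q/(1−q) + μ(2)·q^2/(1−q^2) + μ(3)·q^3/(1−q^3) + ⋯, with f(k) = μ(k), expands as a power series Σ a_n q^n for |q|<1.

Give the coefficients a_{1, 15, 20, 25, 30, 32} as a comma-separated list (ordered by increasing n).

1, 0, 0, 0, 0, 0

d|1:{1}  Σμ=1=1
[q^15] μ(1)=1,μ(3)=-1,μ(5)=-1,μ(15)=1 ⇒ 0
d|20:{1,2,4,5,10,20}  Σμ=1+(-1)+0+(-1)+1+0=0
[q^25] μ(25)=0,μ(5)=-1,μ(1)=1 ⇒ 0
[q^30] μ(30)=-1,μ(15)=1,μ(10)=1,μ(6)=1,μ(5)=-1,μ(3)=-1,μ(2)=-1,μ(1)=1 ⇒ 0
[q^32] μ(32)=0,μ(16)=0,μ(8)=0,μ(4)=0,μ(2)=-1,μ(1)=1 ⇒ 0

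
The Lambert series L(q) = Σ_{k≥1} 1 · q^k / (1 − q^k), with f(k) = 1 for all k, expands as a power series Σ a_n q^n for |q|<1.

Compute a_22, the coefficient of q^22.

a_22 = 4

n=22: 22·1 11·2 2·11 1·22  f→[1+1+1+1]=4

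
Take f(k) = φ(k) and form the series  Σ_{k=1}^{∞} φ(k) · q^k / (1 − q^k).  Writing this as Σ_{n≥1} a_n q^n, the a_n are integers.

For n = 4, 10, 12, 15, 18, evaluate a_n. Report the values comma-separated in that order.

[q^4] φ(1)=1,φ(2)=1,φ(4)=2 ⇒ 4
n=10: 10·1 5·2 2·5 1·10  φ→[4+4+1+1]=10
[q^12] φ(1)=1,φ(2)=1,φ(3)=2,φ(4)=2,φ(6)=2,φ(12)=4 ⇒ 12
q^15  k|15↦φ(k): 15:8 5:4 3:2 1:1  a_15=15
q^18  k|18↦φ(k): 1:1 2:1 3:2 6:2 9:6 18:6  a_18=18

4, 10, 12, 15, 18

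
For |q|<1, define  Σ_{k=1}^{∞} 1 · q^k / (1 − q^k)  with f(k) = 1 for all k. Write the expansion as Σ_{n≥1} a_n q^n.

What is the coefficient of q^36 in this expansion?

a_36 = 9

d|36:{1,2,3,4,6,9,12,18,36}  Σf=1+1+1+1+1+1+1+1+1=9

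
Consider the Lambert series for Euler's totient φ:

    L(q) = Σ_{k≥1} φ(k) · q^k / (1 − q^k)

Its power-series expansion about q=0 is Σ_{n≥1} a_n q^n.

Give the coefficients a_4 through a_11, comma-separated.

[q^4] φ(4)=2,φ(2)=1,φ(1)=1 ⇒ 4
n=5: 1·5 5·1  φ→[1+4]=5
d|6:{6,3,2,1}  Σφ=2+2+1+1=6
[q^7] φ(7)=6,φ(1)=1 ⇒ 7
d|8:{8,4,2,1}  Σφ=4+2+1+1=8
q^9  k|9↦φ(k): 9:6 3:2 1:1  a_9=9
d|10:{1,2,5,10}  Σφ=1+1+4+4=10
q^11  k|11↦φ(k): 11:10 1:1  a_11=11

4, 5, 6, 7, 8, 9, 10, 11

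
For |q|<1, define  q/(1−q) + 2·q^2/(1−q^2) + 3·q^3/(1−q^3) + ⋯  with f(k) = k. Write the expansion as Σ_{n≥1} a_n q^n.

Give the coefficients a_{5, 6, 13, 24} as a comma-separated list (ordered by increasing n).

6, 12, 14, 60

d|5:{5,1}  Σf=5+1=6
n=6: 6·1 3·2 2·3 1·6  f→[6+3+2+1]=12
[q^13] f(13)=13,f(1)=1 ⇒ 14
q^24  k|24↦f(k): 1:1 2:2 3:3 4:4 6:6 8:8 12:12 24:24  a_24=60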